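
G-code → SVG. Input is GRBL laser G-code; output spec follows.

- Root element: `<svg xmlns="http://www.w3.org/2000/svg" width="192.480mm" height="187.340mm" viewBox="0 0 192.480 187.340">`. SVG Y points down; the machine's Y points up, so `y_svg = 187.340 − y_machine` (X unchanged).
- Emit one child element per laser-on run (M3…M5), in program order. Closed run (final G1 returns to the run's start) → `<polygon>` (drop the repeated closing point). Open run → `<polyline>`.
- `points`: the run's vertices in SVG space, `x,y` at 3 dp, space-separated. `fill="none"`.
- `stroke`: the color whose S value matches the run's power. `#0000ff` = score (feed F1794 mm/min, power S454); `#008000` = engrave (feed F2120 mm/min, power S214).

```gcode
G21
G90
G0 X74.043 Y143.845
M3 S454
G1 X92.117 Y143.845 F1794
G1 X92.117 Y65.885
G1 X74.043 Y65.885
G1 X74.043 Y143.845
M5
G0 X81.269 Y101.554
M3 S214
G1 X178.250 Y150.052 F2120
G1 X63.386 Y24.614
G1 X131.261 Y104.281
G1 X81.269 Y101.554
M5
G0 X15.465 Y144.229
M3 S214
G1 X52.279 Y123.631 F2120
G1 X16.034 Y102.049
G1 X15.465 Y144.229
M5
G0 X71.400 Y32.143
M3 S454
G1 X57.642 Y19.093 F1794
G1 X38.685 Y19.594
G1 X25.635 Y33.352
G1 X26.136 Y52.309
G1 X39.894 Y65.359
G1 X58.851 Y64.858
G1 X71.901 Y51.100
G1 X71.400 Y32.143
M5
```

<svg xmlns="http://www.w3.org/2000/svg" width="192.480mm" height="187.340mm" viewBox="0 0 192.480 187.340">
  <polygon points="74.043,43.495 92.117,43.495 92.117,121.455 74.043,121.455" fill="none" stroke="#0000ff"/>
  <polygon points="81.269,85.786 178.250,37.288 63.386,162.726 131.261,83.059" fill="none" stroke="#008000"/>
  <polygon points="15.465,43.111 52.279,63.709 16.034,85.291" fill="none" stroke="#008000"/>
  <polygon points="71.400,155.197 57.642,168.247 38.685,167.746 25.635,153.988 26.136,135.031 39.894,121.981 58.851,122.482 71.901,136.240" fill="none" stroke="#0000ff"/>
</svg>

Machine Y-up, SVG Y-down with viewBox height 187.340, so y_svg = 187.340 − y_machine; X carries over.

Run 1: power S454 maps to stroke `#0000ff` (score). The run returns to its start, so emit a `<polygon>` with points (Y-flipped): 74.043,43.495 92.117,43.495 92.117,121.455 74.043,121.455.

Run 2: S214 ⇒ engrave layer `#008000`. The run returns to its start, so emit a `<polygon>` with points (Y-flipped): 81.269,85.786 178.250,37.288 63.386,162.726 131.261,83.059.

Run 3: S214 ⇒ engrave layer `#008000`. The run returns to its start, so emit a `<polygon>` with points (Y-flipped): 15.465,43.111 52.279,63.709 16.034,85.291.

Run 4: the run's S454 means `#0000ff` (score). The run returns to its start, so emit a `<polygon>` with points (Y-flipped): 71.400,155.197 57.642,168.247 38.685,167.746 25.635,153.988 26.136,135.031 39.894,121.981 58.851,122.482 71.901,136.240.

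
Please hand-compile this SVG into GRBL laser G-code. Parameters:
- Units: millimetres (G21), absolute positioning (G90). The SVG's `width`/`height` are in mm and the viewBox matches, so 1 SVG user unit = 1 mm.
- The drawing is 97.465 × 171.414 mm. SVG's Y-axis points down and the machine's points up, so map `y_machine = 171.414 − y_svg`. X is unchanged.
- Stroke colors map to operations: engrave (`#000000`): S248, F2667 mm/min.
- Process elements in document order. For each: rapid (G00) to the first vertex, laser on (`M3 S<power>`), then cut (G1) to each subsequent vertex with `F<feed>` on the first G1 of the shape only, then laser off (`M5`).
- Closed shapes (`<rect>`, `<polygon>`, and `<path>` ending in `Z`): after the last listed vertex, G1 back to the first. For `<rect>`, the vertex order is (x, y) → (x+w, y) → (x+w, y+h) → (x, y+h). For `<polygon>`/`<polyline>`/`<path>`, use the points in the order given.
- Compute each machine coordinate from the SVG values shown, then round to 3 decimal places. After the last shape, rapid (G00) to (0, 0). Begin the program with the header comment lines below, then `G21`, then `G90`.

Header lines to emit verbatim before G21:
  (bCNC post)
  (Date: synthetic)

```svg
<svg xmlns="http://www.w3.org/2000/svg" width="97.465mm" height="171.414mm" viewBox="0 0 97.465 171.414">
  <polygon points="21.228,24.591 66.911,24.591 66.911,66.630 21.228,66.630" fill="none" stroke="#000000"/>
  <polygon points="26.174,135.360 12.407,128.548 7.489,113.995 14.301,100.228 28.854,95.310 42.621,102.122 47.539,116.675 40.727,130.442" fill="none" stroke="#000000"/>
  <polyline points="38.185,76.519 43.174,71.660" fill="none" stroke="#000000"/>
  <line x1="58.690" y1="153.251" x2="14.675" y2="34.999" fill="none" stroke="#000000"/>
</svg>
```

1 u = 1 mm; y_m = 171.414 − y.

[1] `<polygon>` rectangle, #000000→engrave S248 F2667: (21.228,146.823) → (66.911,146.823) → (66.911,104.784) → (21.228,104.784) → (21.228,146.823) (closed)

[2] `<polygon>` regular polygon, #000000→engrave S248 F2667: (26.174,36.054) → (12.407,42.866) → (7.489,57.419) → (14.301,71.186) → (28.854,76.104) → (42.621,69.292) → (47.539,54.739) → (40.727,40.972) → (26.174,36.054) (closed)

[3] `<polyline>` line segment, #000000→engrave S248 F2667: (38.185,94.895) → (43.174,99.754)

[4] `<line>` line segment, #000000→engrave S248 F2667: (58.690,18.163) → (14.675,136.415)

(bCNC post)
(Date: synthetic)
G21
G90
G00 X21.228 Y146.823
M3 S248
G1 X66.911 Y146.823 F2667
G1 X66.911 Y104.784
G1 X21.228 Y104.784
G1 X21.228 Y146.823
M5
G00 X26.174 Y36.054
M3 S248
G1 X12.407 Y42.866 F2667
G1 X7.489 Y57.419
G1 X14.301 Y71.186
G1 X28.854 Y76.104
G1 X42.621 Y69.292
G1 X47.539 Y54.739
G1 X40.727 Y40.972
G1 X26.174 Y36.054
M5
G00 X38.185 Y94.895
M3 S248
G1 X43.174 Y99.754 F2667
M5
G00 X58.690 Y18.163
M3 S248
G1 X14.675 Y136.415 F2667
M5
G00 X0.000 Y0.000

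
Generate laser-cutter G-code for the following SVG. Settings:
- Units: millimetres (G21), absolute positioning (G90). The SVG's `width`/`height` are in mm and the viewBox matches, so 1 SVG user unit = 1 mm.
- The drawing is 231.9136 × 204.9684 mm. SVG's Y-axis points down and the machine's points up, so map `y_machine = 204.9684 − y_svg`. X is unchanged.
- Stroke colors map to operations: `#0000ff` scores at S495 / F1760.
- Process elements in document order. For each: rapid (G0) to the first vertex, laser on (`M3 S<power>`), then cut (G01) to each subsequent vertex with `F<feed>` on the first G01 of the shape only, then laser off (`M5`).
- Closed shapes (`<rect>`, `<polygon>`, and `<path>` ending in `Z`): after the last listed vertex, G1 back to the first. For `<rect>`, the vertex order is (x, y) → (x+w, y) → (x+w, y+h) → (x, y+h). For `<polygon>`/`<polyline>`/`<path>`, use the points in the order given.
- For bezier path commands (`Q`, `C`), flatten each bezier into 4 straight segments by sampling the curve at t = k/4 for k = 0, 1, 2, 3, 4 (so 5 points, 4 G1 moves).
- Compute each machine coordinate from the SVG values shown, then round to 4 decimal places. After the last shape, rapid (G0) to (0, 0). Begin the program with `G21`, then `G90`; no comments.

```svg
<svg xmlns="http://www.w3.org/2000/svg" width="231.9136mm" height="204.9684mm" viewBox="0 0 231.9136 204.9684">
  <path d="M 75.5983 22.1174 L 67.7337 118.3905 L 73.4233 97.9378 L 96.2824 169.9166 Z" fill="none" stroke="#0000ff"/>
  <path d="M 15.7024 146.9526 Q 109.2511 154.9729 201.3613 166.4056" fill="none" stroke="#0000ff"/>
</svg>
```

viewBox `0 0 231.9136 204.9684` with mm width/height → 1 unit = 1 mm. Flip: y_m = 204.9684 − y_svg.

**Shape 1** — `<path>` closed polygon, stroke `#0000ff` → score (S495, F1760). Machine vertices: (75.5983,182.8510) → (67.7337,86.5779) → (73.4233,107.0306) → (96.2824,35.0518) → (75.5983,182.8510). Closed: final G1 returns to the first vertex.

**Shape 2** — `<path>` quadratic bezier, stroke `#0000ff` → score (S495, F1760). Control points (SVG): P0=(15.7024,146.9526), P1=(109.2511,154.9729), P2=(201.3613,166.4056); sampled at t=k/4. Machine vertices: (15.7024,58.0158) → (62.3868,53.7924) → (108.8915,49.1424) → (155.2163,44.0659) → (201.3613,38.5628). Open path.

G21
G90
G0 X75.5983 Y182.8510
M3 S495
G01 X67.7337 Y86.5779 F1760
G01 X73.4233 Y107.0306
G01 X96.2824 Y35.0518
G01 X75.5983 Y182.8510
M5
G0 X15.7024 Y58.0158
M3 S495
G01 X62.3868 Y53.7924 F1760
G01 X108.8915 Y49.1424
G01 X155.2163 Y44.0659
G01 X201.3613 Y38.5628
M5
G0 X0.0000 Y0.0000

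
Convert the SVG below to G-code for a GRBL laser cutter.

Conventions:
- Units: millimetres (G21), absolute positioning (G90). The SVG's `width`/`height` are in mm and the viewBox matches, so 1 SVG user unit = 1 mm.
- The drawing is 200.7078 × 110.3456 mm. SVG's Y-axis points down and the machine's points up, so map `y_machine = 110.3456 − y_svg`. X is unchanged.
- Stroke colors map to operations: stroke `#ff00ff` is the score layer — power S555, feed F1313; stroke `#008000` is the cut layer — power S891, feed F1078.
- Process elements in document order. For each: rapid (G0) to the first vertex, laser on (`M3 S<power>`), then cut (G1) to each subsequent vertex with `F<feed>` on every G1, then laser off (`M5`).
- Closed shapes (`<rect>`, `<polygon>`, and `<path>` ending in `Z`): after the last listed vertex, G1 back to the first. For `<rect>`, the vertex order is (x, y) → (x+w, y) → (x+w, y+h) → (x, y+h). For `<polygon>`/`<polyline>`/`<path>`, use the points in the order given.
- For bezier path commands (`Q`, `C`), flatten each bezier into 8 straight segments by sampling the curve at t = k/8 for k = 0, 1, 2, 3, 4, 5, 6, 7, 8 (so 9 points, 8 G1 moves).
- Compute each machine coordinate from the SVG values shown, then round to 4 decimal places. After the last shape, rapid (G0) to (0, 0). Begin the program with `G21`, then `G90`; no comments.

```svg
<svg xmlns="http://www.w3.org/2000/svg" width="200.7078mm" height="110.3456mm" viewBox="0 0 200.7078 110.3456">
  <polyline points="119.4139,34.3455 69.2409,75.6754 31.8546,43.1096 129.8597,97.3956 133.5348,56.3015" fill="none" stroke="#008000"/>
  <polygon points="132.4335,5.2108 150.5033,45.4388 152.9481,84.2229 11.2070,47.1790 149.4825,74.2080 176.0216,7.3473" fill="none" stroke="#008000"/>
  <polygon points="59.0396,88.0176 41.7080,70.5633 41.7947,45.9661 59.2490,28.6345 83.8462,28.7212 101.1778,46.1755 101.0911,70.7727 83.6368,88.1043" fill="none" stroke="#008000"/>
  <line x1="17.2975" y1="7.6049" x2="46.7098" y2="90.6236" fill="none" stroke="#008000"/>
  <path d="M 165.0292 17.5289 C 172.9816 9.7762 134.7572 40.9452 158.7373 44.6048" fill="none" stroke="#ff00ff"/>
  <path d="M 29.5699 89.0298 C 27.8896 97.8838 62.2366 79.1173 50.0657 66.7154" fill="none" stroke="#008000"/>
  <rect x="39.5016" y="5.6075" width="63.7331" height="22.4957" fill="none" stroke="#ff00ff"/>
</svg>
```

Since the viewBox matches the mm dimensions, user units are millimetres directly. The only transform is the Y-flip y_m = 110.3456 − y_svg.

Shape 1 is a open polyline drawn with `<polyline>`. Its stroke #008000 means cut at S891, F1078. After flipping Y the toolpath is (119.4139,76.0001) → (69.2409,34.6702) → (31.8546,67.2360) → (129.8597,12.9500) → (133.5348,54.0441).

Shape 2 is a closed polygon drawn with `<polygon>`. Its stroke #008000 means cut at S891, F1078. After flipping Y the toolpath is (132.4335,105.1348) → (150.5033,64.9068) → (152.9481,26.1227) → (11.2070,63.1666) → (149.4825,36.1376) → (176.0216,102.9983) → (132.4335,105.1348), returning to the start.

Shape 3 is a regular polygon drawn with `<polygon>`. Its stroke #008000 means cut at S891, F1078. After flipping Y the toolpath is (59.0396,22.3280) → (41.7080,39.7823) → (41.7947,64.3795) → (59.2490,81.7111) → (83.8462,81.6244) → (101.1778,64.1701) → (101.0911,39.5729) → (83.6368,22.2413) → (59.0396,22.3280), returning to the start.

Shape 4 is a line segment drawn with `<line>`. Its stroke #008000 means cut at S891, F1078. After flipping Y the toolpath is (17.2975,102.7407) → (46.7098,19.7220).

Shape 5 is a cubic bezier drawn with `<path>`. Its stroke #ff00ff means score at S555, F1313. After flipping Y the toolpath is (165.0292,92.8167) → (166.0585,94.0293) → (164.0288,92.3714) → (160.2102,88.6216) → (155.8729,83.5584) → (152.2868,77.9602) → (150.7221,72.6055) → (152.4489,68.2729) → (158.7373,65.7408).

Shape 6 is a cubic bezier drawn with `<path>`. Its stroke #008000 means cut at S891, F1078. After flipping Y the toolpath is (29.5699,21.3158) → (30.4673,19.2239) → (33.7750,19.3231) → (38.5256,21.2153) → (43.7518,24.5020) → (48.4862,28.7852) → (51.7615,33.6664) → (52.6105,38.7475) → (50.0657,43.6302).

Shape 7 is a rectangle drawn with `<rect>`. Its stroke #ff00ff means score at S555, F1313. After flipping Y the toolpath is (39.5016,104.7381) → (103.2347,104.7381) → (103.2347,82.2424) → (39.5016,82.2424) → (39.5016,104.7381), returning to the start.

G21
G90
G0 X119.4139 Y76.0001
M3 S891
G1 X69.2409 Y34.6702 F1078
G1 X31.8546 Y67.2360 F1078
G1 X129.8597 Y12.9500 F1078
G1 X133.5348 Y54.0441 F1078
M5
G0 X132.4335 Y105.1348
M3 S891
G1 X150.5033 Y64.9068 F1078
G1 X152.9481 Y26.1227 F1078
G1 X11.2070 Y63.1666 F1078
G1 X149.4825 Y36.1376 F1078
G1 X176.0216 Y102.9983 F1078
G1 X132.4335 Y105.1348 F1078
M5
G0 X59.0396 Y22.3280
M3 S891
G1 X41.7080 Y39.7823 F1078
G1 X41.7947 Y64.3795 F1078
G1 X59.2490 Y81.7111 F1078
G1 X83.8462 Y81.6244 F1078
G1 X101.1778 Y64.1701 F1078
G1 X101.0911 Y39.5729 F1078
G1 X83.6368 Y22.2413 F1078
G1 X59.0396 Y22.3280 F1078
M5
G0 X17.2975 Y102.7407
M3 S891
G1 X46.7098 Y19.7220 F1078
M5
G0 X165.0292 Y92.8167
M3 S555
G1 X166.0585 Y94.0293 F1313
G1 X164.0288 Y92.3714 F1313
G1 X160.2102 Y88.6216 F1313
G1 X155.8729 Y83.5584 F1313
G1 X152.2868 Y77.9602 F1313
G1 X150.7221 Y72.6055 F1313
G1 X152.4489 Y68.2729 F1313
G1 X158.7373 Y65.7408 F1313
M5
G0 X29.5699 Y21.3158
M3 S891
G1 X30.4673 Y19.2239 F1078
G1 X33.7750 Y19.3231 F1078
G1 X38.5256 Y21.2153 F1078
G1 X43.7518 Y24.5020 F1078
G1 X48.4862 Y28.7852 F1078
G1 X51.7615 Y33.6664 F1078
G1 X52.6105 Y38.7475 F1078
G1 X50.0657 Y43.6302 F1078
M5
G0 X39.5016 Y104.7381
M3 S555
G1 X103.2347 Y104.7381 F1313
G1 X103.2347 Y82.2424 F1313
G1 X39.5016 Y82.2424 F1313
G1 X39.5016 Y104.7381 F1313
M5
G0 X0.0000 Y0.0000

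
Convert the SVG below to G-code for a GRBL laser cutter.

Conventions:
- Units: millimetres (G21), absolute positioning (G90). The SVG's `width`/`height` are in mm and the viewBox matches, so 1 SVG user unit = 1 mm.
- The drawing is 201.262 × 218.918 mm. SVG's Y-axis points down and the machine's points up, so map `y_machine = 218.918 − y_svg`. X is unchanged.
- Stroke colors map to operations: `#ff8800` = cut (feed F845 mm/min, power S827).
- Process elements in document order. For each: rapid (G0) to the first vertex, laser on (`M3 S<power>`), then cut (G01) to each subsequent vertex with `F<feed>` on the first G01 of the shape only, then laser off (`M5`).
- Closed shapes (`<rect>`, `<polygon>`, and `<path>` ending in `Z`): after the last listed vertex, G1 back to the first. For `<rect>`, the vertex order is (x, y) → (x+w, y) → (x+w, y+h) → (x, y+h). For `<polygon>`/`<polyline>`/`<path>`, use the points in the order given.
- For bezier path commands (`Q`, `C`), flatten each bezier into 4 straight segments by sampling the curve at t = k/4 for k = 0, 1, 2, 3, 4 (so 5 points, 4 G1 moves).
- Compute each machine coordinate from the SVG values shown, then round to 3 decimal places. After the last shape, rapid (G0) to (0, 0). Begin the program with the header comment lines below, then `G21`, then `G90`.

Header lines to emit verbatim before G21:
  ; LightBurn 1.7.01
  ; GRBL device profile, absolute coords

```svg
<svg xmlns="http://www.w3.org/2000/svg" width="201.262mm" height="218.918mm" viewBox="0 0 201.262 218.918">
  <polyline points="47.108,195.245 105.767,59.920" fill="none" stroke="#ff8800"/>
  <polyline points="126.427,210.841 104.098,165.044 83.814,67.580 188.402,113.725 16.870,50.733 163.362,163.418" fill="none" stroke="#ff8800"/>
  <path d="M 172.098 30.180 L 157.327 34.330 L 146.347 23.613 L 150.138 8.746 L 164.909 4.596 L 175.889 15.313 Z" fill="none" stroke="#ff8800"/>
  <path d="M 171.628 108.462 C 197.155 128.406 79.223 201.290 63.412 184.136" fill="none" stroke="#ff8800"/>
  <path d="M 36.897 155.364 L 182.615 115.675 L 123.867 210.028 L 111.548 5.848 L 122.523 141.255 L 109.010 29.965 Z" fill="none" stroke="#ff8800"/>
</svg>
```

Since the viewBox matches the mm dimensions, user units are millimetres directly. The only transform is the Y-flip y_m = 218.918 − y_svg.

Shape 1 is a line segment drawn with `<polyline>`. Its stroke #ff8800 means cut at S827, F845. After flipping Y the toolpath is (47.108,23.673) → (105.767,158.998).

Shape 2 is a open polyline drawn with `<polyline>`. Its stroke #ff8800 means cut at S827, F845. After flipping Y the toolpath is (126.427,8.077) → (104.098,53.874) → (83.814,151.338) → (188.402,105.193) → (16.870,168.185) → (163.362,55.500).

Shape 3 is a regular polygon drawn with `<path>`. Its stroke #ff8800 means cut at S827, F845. After flipping Y the toolpath is (172.098,188.738) → (157.327,184.588) → (146.347,195.305) → (150.138,210.172) → (164.909,214.322) → (175.889,203.605) → (172.098,188.738), returning to the start.

Shape 4 is a cubic bezier drawn with `<path>`. Its stroke #ff8800 means cut at S827, F845. After flipping Y the toolpath is (171.628,110.456) → (167.712,87.806) → (133.022,58.707) → (90.581,36.565) → (63.412,34.782).

Shape 5 is a closed polygon drawn with `<path>`. Its stroke #ff8800 means cut at S827, F845. After flipping Y the toolpath is (36.897,63.554) → (182.615,103.243) → (123.867,8.890) → (111.548,213.070) → (122.523,77.663) → (109.010,188.953) → (36.897,63.554), returning to the start.

; LightBurn 1.7.01
; GRBL device profile, absolute coords
G21
G90
G0 X47.108 Y23.673
M3 S827
G01 X105.767 Y158.998 F845
M5
G0 X126.427 Y8.077
M3 S827
G01 X104.098 Y53.874 F845
G01 X83.814 Y151.338
G01 X188.402 Y105.193
G01 X16.870 Y168.185
G01 X163.362 Y55.500
M5
G0 X172.098 Y188.738
M3 S827
G01 X157.327 Y184.588 F845
G01 X146.347 Y195.305
G01 X150.138 Y210.172
G01 X164.909 Y214.322
G01 X175.889 Y203.605
G01 X172.098 Y188.738
M5
G0 X171.628 Y110.456
M3 S827
G01 X167.712 Y87.806 F845
G01 X133.022 Y58.707
G01 X90.581 Y36.565
G01 X63.412 Y34.782
M5
G0 X36.897 Y63.554
M3 S827
G01 X182.615 Y103.243 F845
G01 X123.867 Y8.890
G01 X111.548 Y213.070
G01 X122.523 Y77.663
G01 X109.010 Y188.953
G01 X36.897 Y63.554
M5
G0 X0.000 Y0.000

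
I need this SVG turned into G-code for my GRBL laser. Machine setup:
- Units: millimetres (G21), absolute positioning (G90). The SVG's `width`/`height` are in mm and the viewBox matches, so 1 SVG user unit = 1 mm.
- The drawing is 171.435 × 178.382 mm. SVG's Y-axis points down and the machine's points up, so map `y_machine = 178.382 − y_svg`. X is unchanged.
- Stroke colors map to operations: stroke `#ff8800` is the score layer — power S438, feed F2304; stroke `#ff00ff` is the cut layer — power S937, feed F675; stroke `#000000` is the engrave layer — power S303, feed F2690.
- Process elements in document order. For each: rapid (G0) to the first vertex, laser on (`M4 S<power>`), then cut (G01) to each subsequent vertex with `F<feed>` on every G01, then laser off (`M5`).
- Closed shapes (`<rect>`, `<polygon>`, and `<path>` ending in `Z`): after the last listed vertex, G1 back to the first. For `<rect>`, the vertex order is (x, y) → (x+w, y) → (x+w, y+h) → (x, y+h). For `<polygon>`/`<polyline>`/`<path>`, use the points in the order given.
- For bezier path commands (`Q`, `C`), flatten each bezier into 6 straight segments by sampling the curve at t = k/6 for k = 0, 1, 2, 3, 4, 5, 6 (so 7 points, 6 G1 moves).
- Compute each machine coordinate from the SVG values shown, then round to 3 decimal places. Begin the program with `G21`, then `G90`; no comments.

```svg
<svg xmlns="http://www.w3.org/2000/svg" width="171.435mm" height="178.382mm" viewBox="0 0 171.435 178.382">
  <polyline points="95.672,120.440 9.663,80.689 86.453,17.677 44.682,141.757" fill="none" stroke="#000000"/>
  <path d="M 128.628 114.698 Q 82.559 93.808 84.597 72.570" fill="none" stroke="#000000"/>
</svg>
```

G21
G90
G0 X95.672 Y57.942
M4 S303
G01 X9.663 Y97.693 F2690
G01 X86.453 Y160.705 F2690
G01 X44.682 Y36.625 F2690
M5
G0 X128.628 Y63.684
M4 S303
G01 X114.608 Y70.657 F2690
G01 X103.261 Y77.649 F2690
G01 X94.586 Y84.661 F2690
G01 X88.584 Y91.692 F2690
G01 X85.254 Y98.742 F2690
G01 X84.597 Y105.812 F2690
M5

viewBox `0 0 171.435 178.382` with mm width/height → 1 unit = 1 mm. Flip: y_m = 178.382 − y_svg.

**Shape 1** — `<polyline>` open polyline, stroke `#000000` → engrave (S303, F2690). Machine vertices: (95.672,57.942) → (9.663,97.693) → (86.453,160.705) → (44.682,36.625). Open path.

**Shape 2** — `<path>` quadratic bezier, stroke `#000000` → engrave (S303, F2690). Control points (SVG): P0=(128.628,114.698), P1=(82.559,93.808), P2=(84.597,72.570); sampled at t=k/6. Machine vertices: (128.628,63.684) → (114.608,70.657) → (103.261,77.649) → (94.586,84.661) → (88.584,91.692) → (85.254,98.742) → (84.597,105.812). Open path.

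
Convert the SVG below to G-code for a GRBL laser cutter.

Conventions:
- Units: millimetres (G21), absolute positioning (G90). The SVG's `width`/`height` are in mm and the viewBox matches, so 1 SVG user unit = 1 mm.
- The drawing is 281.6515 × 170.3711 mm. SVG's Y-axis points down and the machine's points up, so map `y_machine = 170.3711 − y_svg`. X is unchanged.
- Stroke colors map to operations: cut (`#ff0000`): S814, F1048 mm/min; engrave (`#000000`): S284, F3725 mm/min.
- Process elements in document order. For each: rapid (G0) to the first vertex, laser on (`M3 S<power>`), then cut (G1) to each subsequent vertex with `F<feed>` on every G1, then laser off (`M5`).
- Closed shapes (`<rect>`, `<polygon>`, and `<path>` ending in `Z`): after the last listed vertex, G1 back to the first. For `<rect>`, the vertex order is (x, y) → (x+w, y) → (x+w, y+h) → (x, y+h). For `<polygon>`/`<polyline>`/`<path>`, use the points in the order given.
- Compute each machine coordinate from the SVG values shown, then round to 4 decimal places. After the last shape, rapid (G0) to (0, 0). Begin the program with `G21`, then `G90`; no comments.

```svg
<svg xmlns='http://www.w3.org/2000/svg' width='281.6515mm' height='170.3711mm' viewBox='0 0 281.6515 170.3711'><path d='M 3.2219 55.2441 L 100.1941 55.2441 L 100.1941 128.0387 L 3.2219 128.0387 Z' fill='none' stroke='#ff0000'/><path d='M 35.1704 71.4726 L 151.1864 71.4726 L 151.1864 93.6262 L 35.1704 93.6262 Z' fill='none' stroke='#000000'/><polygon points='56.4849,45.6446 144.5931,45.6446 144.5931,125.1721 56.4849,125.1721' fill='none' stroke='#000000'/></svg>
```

G21
G90
G0 X3.2219 Y115.1270
M3 S814
G1 X100.1941 Y115.1270 F1048
G1 X100.1941 Y42.3324 F1048
G1 X3.2219 Y42.3324 F1048
G1 X3.2219 Y115.1270 F1048
M5
G0 X35.1704 Y98.8985
M3 S284
G1 X151.1864 Y98.8985 F3725
G1 X151.1864 Y76.7449 F3725
G1 X35.1704 Y76.7449 F3725
G1 X35.1704 Y98.8985 F3725
M5
G0 X56.4849 Y124.7265
M3 S284
G1 X144.5931 Y124.7265 F3725
G1 X144.5931 Y45.1990 F3725
G1 X56.4849 Y45.1990 F3725
G1 X56.4849 Y124.7265 F3725
M5
G0 X0.0000 Y0.0000

Since the viewBox matches the mm dimensions, user units are millimetres directly. The only transform is the Y-flip y_m = 170.3711 − y_svg.

Shape 1 is a rectangle drawn with `<path>`. Its stroke #ff0000 means cut at S814, F1048. After flipping Y the toolpath is (3.2219,115.1270) → (100.1941,115.1270) → (100.1941,42.3324) → (3.2219,42.3324) → (3.2219,115.1270), returning to the start.

Shape 2 is a rectangle drawn with `<path>`. Its stroke #000000 means engrave at S284, F3725. After flipping Y the toolpath is (35.1704,98.8985) → (151.1864,98.8985) → (151.1864,76.7449) → (35.1704,76.7449) → (35.1704,98.8985), returning to the start.

Shape 3 is a rectangle drawn with `<polygon>`. Its stroke #000000 means engrave at S284, F3725. After flipping Y the toolpath is (56.4849,124.7265) → (144.5931,124.7265) → (144.5931,45.1990) → (56.4849,45.1990) → (56.4849,124.7265), returning to the start.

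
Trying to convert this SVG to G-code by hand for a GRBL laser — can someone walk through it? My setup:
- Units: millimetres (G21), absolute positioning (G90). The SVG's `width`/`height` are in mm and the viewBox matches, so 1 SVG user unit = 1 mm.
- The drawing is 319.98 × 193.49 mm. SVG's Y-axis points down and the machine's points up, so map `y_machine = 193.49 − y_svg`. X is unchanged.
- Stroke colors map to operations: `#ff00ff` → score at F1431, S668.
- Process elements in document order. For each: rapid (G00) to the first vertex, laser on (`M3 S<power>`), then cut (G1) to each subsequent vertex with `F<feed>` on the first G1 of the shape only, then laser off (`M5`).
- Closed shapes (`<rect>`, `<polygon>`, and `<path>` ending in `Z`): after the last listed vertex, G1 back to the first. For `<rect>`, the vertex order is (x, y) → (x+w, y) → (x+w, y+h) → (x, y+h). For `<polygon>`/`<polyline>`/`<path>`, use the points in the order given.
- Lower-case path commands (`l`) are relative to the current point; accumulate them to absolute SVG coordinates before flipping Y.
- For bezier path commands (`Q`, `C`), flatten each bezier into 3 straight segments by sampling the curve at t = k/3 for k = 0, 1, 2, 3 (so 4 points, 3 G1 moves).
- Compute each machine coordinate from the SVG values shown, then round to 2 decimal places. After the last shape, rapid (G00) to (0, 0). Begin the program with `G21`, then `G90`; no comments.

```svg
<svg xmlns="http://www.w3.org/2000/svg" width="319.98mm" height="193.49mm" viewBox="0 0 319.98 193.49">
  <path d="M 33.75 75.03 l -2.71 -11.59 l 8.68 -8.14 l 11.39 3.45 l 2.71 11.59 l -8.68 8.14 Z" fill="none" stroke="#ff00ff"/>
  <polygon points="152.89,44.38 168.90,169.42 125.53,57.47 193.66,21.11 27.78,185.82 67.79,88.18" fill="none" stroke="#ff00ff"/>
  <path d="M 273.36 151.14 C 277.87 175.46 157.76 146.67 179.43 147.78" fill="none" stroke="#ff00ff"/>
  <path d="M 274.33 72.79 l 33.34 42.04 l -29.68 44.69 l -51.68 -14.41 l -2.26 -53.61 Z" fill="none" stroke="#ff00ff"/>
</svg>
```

viewBox `0 0 319.98 193.49` with mm width/height → 1 unit = 1 mm. Flip: y_m = 193.49 − y_svg.

**Shape 1** — `<path>` regular polygon, stroke `#ff00ff` → score (S668, F1431). Machine vertices: (33.75,118.46) → (31.04,130.05) → (39.72,138.19) → (51.11,134.74) → (53.82,123.15) → (45.14,115.01) → (33.75,118.46). Closed: final G1 returns to the first vertex.

**Shape 2** — `<polygon>` closed polygon, stroke `#ff00ff` → score (S668, F1431). Machine vertices: (152.89,149.11) → (168.90,24.07) → (125.53,136.02) → (193.66,172.38) → (27.78,7.67) → (67.79,105.31) → (152.89,149.11). Closed: final G1 returns to the first vertex.

**Shape 3** — `<path>` cubic bezier, stroke `#ff00ff` → score (S668, F1431). Control points (SVG): P0=(273.36,151.14), P1=(277.87,175.46), P2=(157.76,146.67), P3=(179.43,147.78); sampled at t=k/3. Machine vertices: (273.36,42.35) → (246.20,32.66) → (195.15,39.93) → (179.43,45.71). Open path.

**Shape 4** — `<path>` regular polygon, stroke `#ff00ff` → score (S668, F1431). Machine vertices: (274.33,120.70) → (307.67,78.66) → (277.99,33.97) → (226.31,48.38) → (224.05,101.99) → (274.33,120.70). Closed: final G1 returns to the first vertex.

G21
G90
G00 X33.75 Y118.46
M3 S668
G1 X31.04 Y130.05 F1431
G1 X39.72 Y138.19
G1 X51.11 Y134.74
G1 X53.82 Y123.15
G1 X45.14 Y115.01
G1 X33.75 Y118.46
M5
G00 X152.89 Y149.11
M3 S668
G1 X168.90 Y24.07 F1431
G1 X125.53 Y136.02
G1 X193.66 Y172.38
G1 X27.78 Y7.67
G1 X67.79 Y105.31
G1 X152.89 Y149.11
M5
G00 X273.36 Y42.35
M3 S668
G1 X246.20 Y32.66 F1431
G1 X195.15 Y39.93
G1 X179.43 Y45.71
M5
G00 X274.33 Y120.70
M3 S668
G1 X307.67 Y78.66 F1431
G1 X277.99 Y33.97
G1 X226.31 Y48.38
G1 X224.05 Y101.99
G1 X274.33 Y120.70
M5
G00 X0.00 Y0.00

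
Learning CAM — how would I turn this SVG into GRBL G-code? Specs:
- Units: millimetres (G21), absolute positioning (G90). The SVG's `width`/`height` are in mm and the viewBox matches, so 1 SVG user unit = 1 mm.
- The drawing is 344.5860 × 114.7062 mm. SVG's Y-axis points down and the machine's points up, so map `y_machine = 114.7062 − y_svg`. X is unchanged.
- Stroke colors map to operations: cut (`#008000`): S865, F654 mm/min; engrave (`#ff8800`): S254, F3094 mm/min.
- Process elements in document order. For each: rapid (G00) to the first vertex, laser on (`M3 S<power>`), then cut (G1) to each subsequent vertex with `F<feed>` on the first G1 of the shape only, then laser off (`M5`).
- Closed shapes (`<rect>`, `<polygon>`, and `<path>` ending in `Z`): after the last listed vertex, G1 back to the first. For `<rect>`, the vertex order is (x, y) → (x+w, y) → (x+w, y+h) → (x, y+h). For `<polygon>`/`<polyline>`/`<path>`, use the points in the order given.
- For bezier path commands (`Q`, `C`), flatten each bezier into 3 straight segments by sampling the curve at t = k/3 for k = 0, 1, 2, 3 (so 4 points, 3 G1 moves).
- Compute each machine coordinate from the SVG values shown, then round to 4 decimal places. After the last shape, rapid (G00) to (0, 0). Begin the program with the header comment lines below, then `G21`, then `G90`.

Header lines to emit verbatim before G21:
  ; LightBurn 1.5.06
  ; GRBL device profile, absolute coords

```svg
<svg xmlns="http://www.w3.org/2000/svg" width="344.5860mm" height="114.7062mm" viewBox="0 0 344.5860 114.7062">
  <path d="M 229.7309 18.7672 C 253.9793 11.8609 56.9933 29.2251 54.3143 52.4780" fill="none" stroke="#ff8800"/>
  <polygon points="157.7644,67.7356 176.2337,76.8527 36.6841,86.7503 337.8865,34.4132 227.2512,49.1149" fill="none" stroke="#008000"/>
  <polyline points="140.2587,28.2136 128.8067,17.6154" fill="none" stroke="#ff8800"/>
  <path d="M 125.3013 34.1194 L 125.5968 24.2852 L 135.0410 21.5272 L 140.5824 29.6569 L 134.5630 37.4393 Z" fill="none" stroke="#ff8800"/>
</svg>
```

; LightBurn 1.5.06
; GRBL device profile, absolute coords
G21
G90
G00 X229.7309 Y95.9390
M3 S254
G1 X195.6249 Y95.4359 F3094
G1 X106.3719 Y82.8374
G1 X54.3143 Y62.2282
M5
G00 X157.7644 Y46.9706
M3 S865
G1 X176.2337 Y37.8535 F654
G1 X36.6841 Y27.9559
G1 X337.8865 Y80.2930
G1 X227.2512 Y65.5913
G1 X157.7644 Y46.9706
M5
G00 X140.2587 Y86.4926
M3 S254
G1 X128.8067 Y97.0908 F3094
M5
G00 X125.3013 Y80.5868
M3 S254
G1 X125.5968 Y90.4210 F3094
G1 X135.0410 Y93.1790
G1 X140.5824 Y85.0493
G1 X134.5630 Y77.2669
G1 X125.3013 Y80.5868
M5
G00 X0.0000 Y0.0000

1 u = 1 mm; y_m = 114.7062 − y.

[1] `<path>` cubic bezier, #ff8800→engrave S254 F3094: (229.7309,95.9390) → (195.6249,95.4359) → (106.3719,82.8374) → (54.3143,62.2282)

[2] `<polygon>` closed polygon, #008000→cut S865 F654: (157.7644,46.9706) → (176.2337,37.8535) → (36.6841,27.9559) → (337.8865,80.2930) → (227.2512,65.5913) → (157.7644,46.9706) (closed)

[3] `<polyline>` line segment, #ff8800→engrave S254 F3094: (140.2587,86.4926) → (128.8067,97.0908)

[4] `<path>` regular polygon, #ff8800→engrave S254 F3094: (125.3013,80.5868) → (125.5968,90.4210) → (135.0410,93.1790) → (140.5824,85.0493) → (134.5630,77.2669) → (125.3013,80.5868) (closed)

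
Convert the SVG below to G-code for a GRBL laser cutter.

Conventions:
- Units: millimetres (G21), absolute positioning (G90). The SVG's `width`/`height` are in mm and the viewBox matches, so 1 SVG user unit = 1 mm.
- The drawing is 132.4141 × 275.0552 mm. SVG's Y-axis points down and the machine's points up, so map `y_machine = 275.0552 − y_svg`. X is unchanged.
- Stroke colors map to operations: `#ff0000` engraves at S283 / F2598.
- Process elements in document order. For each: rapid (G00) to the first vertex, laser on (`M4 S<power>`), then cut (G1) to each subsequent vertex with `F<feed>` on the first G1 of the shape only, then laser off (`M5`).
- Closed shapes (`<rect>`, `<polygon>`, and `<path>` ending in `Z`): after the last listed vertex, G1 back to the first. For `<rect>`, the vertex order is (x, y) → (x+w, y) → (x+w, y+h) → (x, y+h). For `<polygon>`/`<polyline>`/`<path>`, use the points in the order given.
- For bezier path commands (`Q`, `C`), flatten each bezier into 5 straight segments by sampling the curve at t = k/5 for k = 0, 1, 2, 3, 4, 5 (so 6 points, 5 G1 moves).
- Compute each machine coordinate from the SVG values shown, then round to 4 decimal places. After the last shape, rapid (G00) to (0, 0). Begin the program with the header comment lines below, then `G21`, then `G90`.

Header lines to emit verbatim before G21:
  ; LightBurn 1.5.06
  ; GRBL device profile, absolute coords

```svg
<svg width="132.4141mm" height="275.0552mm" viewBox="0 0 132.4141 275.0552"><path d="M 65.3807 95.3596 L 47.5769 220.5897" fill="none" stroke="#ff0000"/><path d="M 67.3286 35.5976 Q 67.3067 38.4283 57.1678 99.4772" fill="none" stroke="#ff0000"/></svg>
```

; LightBurn 1.5.06
; GRBL device profile, absolute coords
G21
G90
G00 X65.3807 Y179.6956
M4 S283
G1 X47.5769 Y54.4655 F2598
M5
G00 X67.3286 Y239.4576
M4 S283
G1 X66.9152 Y235.9966 F2598
G1 X65.6924 Y227.8781
G1 X63.6602 Y215.1022
G1 X60.8187 Y197.6688
G1 X57.1678 Y175.5780
M5
G00 X0.0000 Y0.0000

viewBox `0 0 132.4141 275.0552` with mm width/height → 1 unit = 1 mm. Flip: y_m = 275.0552 − y_svg.

**Shape 1** — `<path>` line segment, stroke `#ff0000` → engrave (S283, F2598). Machine vertices: (65.3807,179.6956) → (47.5769,54.4655). Open path.

**Shape 2** — `<path>` quadratic bezier, stroke `#ff0000` → engrave (S283, F2598). Control points (SVG): P0=(67.3286,35.5976), P1=(67.3067,38.4283), P2=(57.1678,99.4772); sampled at t=k/5. Machine vertices: (67.3286,239.4576) → (66.9152,235.9966) → (65.6924,227.8781) → (63.6602,215.1022) → (60.8187,197.6688) → (57.1678,175.5780). Open path.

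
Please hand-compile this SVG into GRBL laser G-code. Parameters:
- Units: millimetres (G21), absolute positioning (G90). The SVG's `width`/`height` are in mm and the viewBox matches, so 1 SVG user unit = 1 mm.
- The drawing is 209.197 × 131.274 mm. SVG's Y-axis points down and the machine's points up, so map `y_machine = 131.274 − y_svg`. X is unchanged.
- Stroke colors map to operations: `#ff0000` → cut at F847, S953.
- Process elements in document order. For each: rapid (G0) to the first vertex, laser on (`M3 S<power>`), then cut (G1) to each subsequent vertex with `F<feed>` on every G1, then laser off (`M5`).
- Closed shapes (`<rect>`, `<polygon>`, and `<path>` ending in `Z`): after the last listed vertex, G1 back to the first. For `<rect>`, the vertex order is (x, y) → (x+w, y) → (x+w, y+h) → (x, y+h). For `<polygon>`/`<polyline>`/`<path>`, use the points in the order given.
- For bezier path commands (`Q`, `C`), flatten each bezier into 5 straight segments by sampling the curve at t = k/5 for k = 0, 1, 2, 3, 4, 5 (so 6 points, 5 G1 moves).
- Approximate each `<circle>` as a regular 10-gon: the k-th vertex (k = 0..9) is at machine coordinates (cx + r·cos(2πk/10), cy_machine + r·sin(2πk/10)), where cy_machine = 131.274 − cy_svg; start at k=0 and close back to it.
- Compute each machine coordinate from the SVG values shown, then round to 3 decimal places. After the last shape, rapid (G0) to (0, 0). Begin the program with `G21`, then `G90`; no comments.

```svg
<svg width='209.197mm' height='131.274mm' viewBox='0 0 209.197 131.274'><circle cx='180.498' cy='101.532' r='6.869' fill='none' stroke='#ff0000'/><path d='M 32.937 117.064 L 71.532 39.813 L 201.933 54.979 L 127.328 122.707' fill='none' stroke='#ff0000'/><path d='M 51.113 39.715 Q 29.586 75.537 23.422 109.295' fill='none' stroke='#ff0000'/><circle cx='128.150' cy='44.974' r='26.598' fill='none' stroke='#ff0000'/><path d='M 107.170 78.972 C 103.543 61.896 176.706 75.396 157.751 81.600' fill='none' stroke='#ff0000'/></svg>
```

G21
G90
G0 X187.367 Y29.742
M3 S953
G1 X186.055 Y33.779 F847
G1 X182.621 Y36.275 F847
G1 X178.375 Y36.275 F847
G1 X174.941 Y33.779 F847
G1 X173.629 Y29.742 F847
G1 X174.941 Y25.705 F847
G1 X178.375 Y23.209 F847
G1 X182.621 Y23.209 F847
G1 X186.055 Y25.705 F847
G1 X187.367 Y29.742 F847
M5
G0 X32.937 Y14.210
M3 S953
G1 X71.532 Y91.461 F847
G1 X201.933 Y76.295 F847
G1 X127.328 Y8.567 F847
M5
G0 X51.113 Y91.559
M3 S953
G1 X43.117 Y77.313 F847
G1 X36.349 Y63.232 F847
G1 X30.811 Y49.316 F847
G1 X26.502 Y35.565 F847
G1 X23.422 Y21.979 F847
M5
G0 X154.748 Y86.300
M3 S953
G1 X149.668 Y101.934 F847
G1 X136.369 Y111.596 F847
G1 X119.931 Y111.596 F847
G1 X106.632 Y101.934 F847
G1 X101.552 Y86.300 F847
G1 X106.632 Y70.666 F847
G1 X119.931 Y61.004 F847
G1 X136.369 Y61.004 F847
G1 X149.668 Y70.666 F847
G1 X154.748 Y86.300 F847
M5
G0 X107.170 Y52.302
M3 S953
G1 X112.857 Y59.181 F847
G1 X128.867 Y60.541 F847
G1 X147.090 Y58.197 F847
G1 X159.421 Y53.969 F847
G1 X157.751 Y49.674 F847
M5
G0 X0.000 Y0.000

Since the viewBox matches the mm dimensions, user units are millimetres directly. The only transform is the Y-flip y_m = 131.274 − y_svg.

Shape 1 is a circle drawn with `<circle>`. Its stroke #ff0000 means cut at S953, F847. After flipping Y the toolpath is (187.367,29.742) → (186.055,33.779) → (182.621,36.275) → (178.375,36.275) → (174.941,33.779) → (173.629,29.742) → (174.941,25.705) → (178.375,23.209) → (182.621,23.209) → (186.055,25.705) → (187.367,29.742), returning to the start.

Shape 2 is a open polyline drawn with `<path>`. Its stroke #ff0000 means cut at S953, F847. After flipping Y the toolpath is (32.937,14.210) → (71.532,91.461) → (201.933,76.295) → (127.328,8.567).

Shape 3 is a quadratic bezier drawn with `<path>`. Its stroke #ff0000 means cut at S953, F847. After flipping Y the toolpath is (51.113,91.559) → (43.117,77.313) → (36.349,63.232) → (30.811,49.316) → (26.502,35.565) → (23.422,21.979).

Shape 4 is a circle drawn with `<circle>`. Its stroke #ff0000 means cut at S953, F847. After flipping Y the toolpath is (154.748,86.300) → (149.668,101.934) → (136.369,111.596) → (119.931,111.596) → (106.632,101.934) → (101.552,86.300) → (106.632,70.666) → (119.931,61.004) → (136.369,61.004) → (149.668,70.666) → (154.748,86.300), returning to the start.

Shape 5 is a cubic bezier drawn with `<path>`. Its stroke #ff0000 means cut at S953, F847. After flipping Y the toolpath is (107.170,52.302) → (112.857,59.181) → (128.867,60.541) → (147.090,58.197) → (159.421,53.969) → (157.751,49.674).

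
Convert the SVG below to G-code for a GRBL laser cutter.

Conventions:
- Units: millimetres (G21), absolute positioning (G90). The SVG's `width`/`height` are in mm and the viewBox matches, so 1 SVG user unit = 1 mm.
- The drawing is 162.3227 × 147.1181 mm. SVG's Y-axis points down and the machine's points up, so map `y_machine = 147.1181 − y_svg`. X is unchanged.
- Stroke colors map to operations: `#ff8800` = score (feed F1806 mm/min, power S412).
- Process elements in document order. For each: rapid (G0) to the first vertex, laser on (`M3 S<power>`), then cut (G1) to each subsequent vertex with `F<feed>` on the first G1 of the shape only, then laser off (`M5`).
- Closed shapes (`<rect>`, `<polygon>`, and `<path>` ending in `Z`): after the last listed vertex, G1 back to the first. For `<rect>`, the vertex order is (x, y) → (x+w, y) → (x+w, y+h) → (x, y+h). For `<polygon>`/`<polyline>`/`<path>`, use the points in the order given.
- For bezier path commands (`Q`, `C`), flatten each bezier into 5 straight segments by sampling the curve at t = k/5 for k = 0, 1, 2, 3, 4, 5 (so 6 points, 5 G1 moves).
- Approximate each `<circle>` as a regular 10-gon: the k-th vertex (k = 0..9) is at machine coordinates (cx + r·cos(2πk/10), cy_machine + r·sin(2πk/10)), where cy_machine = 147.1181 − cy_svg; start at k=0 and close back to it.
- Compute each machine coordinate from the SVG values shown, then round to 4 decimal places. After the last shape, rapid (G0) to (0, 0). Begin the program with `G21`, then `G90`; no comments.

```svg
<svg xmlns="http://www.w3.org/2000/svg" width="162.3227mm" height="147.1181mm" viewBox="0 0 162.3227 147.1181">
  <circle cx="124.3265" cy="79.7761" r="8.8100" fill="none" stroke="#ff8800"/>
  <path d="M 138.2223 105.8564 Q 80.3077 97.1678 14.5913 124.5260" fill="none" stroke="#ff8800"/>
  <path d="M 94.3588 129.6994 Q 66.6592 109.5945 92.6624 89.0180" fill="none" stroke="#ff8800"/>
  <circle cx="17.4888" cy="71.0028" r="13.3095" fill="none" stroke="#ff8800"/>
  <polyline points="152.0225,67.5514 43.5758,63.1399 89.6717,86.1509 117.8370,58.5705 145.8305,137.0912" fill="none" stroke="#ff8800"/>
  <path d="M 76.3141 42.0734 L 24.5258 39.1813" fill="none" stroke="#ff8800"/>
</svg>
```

G21
G90
G0 X133.1365 Y67.3420
M3 S412
G1 X131.4539 Y72.5204 F1806
G1 X127.0489 Y75.7208
G1 X121.6041 Y75.7208
G1 X117.1991 Y72.5204
G1 X115.5165 Y67.3420
G1 X117.1991 Y62.1636
G1 X121.6041 Y58.9632
G1 X127.0489 Y58.9632
G1 X131.4539 Y62.1636
G1 X133.1365 Y67.3420
M5
G0 X138.2223 Y41.2617
M3 S412
G1 X114.7444 Y43.2953 F1806
G1 X90.6423 Y42.4451
G1 X65.9161 Y38.7112
G1 X40.5658 Y32.0935
G1 X14.5913 Y22.5921
M5
G0 X94.3588 Y17.4187
M3 S412
G1 X85.4271 Y25.4795 F1806
G1 X80.7916 Y33.5781
G1 X80.4523 Y41.7144
G1 X84.4092 Y49.8884
G1 X92.6624 Y58.1001
M5
G0 X30.7983 Y76.1153
M3 S412
G1 X28.2564 Y83.9384 F1806
G1 X21.6017 Y88.7734
G1 X13.3759 Y88.7734
G1 X6.7212 Y83.9384
G1 X4.1793 Y76.1153
G1 X6.7212 Y68.2922
G1 X13.3759 Y63.4572
G1 X21.6017 Y63.4572
G1 X28.2564 Y68.2922
G1 X30.7983 Y76.1153
M5
G0 X152.0225 Y79.5667
M3 S412
G1 X43.5758 Y83.9782 F1806
G1 X89.6717 Y60.9672
G1 X117.8370 Y88.5476
G1 X145.8305 Y10.0269
M5
G0 X76.3141 Y105.0447
M3 S412
G1 X24.5258 Y107.9368 F1806
M5
G0 X0.0000 Y0.0000

Since the viewBox matches the mm dimensions, user units are millimetres directly. The only transform is the Y-flip y_m = 147.1181 − y_svg.

Shape 1 is a circle drawn with `<circle>`. Its stroke #ff8800 means score at S412, F1806. After flipping Y the toolpath is (133.1365,67.3420) → (131.4539,72.5204) → (127.0489,75.7208) → (121.6041,75.7208) → (117.1991,72.5204) → (115.5165,67.3420) → (117.1991,62.1636) → (121.6041,58.9632) → (127.0489,58.9632) → (131.4539,62.1636) → (133.1365,67.3420), returning to the start.

Shape 2 is a quadratic bezier drawn with `<path>`. Its stroke #ff8800 means score at S412, F1806. After flipping Y the toolpath is (138.2223,41.2617) → (114.7444,43.2953) → (90.6423,42.4451) → (65.9161,38.7112) → (40.5658,32.0935) → (14.5913,22.5921).

Shape 3 is a quadratic bezier drawn with `<path>`. Its stroke #ff8800 means score at S412, F1806. After flipping Y the toolpath is (94.3588,17.4187) → (85.4271,25.4795) → (80.7916,33.5781) → (80.4523,41.7144) → (84.4092,49.8884) → (92.6624,58.1001).

Shape 4 is a circle drawn with `<circle>`. Its stroke #ff8800 means score at S412, F1806. After flipping Y the toolpath is (30.7983,76.1153) → (28.2564,83.9384) → (21.6017,88.7734) → (13.3759,88.7734) → (6.7212,83.9384) → (4.1793,76.1153) → (6.7212,68.2922) → (13.3759,63.4572) → (21.6017,63.4572) → (28.2564,68.2922) → (30.7983,76.1153), returning to the start.

Shape 5 is a open polyline drawn with `<polyline>`. Its stroke #ff8800 means score at S412, F1806. After flipping Y the toolpath is (152.0225,79.5667) → (43.5758,83.9782) → (89.6717,60.9672) → (117.8370,88.5476) → (145.8305,10.0269).

Shape 6 is a line segment drawn with `<path>`. Its stroke #ff8800 means score at S412, F1806. After flipping Y the toolpath is (76.3141,105.0447) → (24.5258,107.9368).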